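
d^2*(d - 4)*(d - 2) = d^4 - 6*d^3 + 8*d^2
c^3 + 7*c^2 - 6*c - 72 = (c - 3)*(c + 4)*(c + 6)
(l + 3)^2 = l^2 + 6*l + 9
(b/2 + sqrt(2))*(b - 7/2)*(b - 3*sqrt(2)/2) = b^3/2 - 7*b^2/4 + sqrt(2)*b^2/4 - 3*b - 7*sqrt(2)*b/8 + 21/2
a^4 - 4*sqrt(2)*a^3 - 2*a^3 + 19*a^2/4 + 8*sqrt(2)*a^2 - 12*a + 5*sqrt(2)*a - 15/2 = (a - 5/2)*(a + 1/2)*(a - 3*sqrt(2))*(a - sqrt(2))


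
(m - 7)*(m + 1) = m^2 - 6*m - 7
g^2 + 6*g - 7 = (g - 1)*(g + 7)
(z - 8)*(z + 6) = z^2 - 2*z - 48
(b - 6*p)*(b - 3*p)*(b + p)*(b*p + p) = b^4*p - 8*b^3*p^2 + b^3*p + 9*b^2*p^3 - 8*b^2*p^2 + 18*b*p^4 + 9*b*p^3 + 18*p^4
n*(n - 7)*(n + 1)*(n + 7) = n^4 + n^3 - 49*n^2 - 49*n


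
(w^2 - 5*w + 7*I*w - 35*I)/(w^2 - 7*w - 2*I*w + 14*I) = (w^2 + w*(-5 + 7*I) - 35*I)/(w^2 - w*(7 + 2*I) + 14*I)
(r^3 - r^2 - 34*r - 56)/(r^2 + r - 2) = (r^2 - 3*r - 28)/(r - 1)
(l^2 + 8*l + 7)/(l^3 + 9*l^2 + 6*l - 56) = (l + 1)/(l^2 + 2*l - 8)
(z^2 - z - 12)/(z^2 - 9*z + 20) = (z + 3)/(z - 5)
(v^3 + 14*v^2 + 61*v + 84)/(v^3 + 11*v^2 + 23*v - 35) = (v^2 + 7*v + 12)/(v^2 + 4*v - 5)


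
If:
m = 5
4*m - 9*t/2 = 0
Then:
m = 5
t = 40/9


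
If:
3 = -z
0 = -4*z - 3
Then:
No Solution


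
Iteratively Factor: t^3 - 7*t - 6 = (t + 1)*(t^2 - t - 6) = (t - 3)*(t + 1)*(t + 2)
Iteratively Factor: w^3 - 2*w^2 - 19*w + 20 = (w - 1)*(w^2 - w - 20) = (w - 5)*(w - 1)*(w + 4)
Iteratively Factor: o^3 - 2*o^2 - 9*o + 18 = (o - 3)*(o^2 + o - 6) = (o - 3)*(o - 2)*(o + 3)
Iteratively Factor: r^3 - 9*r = (r)*(r^2 - 9) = r*(r - 3)*(r + 3)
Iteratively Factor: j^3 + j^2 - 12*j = (j - 3)*(j^2 + 4*j) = (j - 3)*(j + 4)*(j)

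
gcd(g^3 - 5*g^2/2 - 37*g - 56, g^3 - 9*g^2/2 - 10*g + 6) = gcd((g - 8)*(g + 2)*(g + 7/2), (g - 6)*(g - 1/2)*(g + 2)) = g + 2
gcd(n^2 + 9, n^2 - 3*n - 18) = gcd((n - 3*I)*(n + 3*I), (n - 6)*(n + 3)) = 1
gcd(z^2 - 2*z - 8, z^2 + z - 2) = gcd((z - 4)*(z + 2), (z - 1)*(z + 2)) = z + 2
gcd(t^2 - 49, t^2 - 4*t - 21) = t - 7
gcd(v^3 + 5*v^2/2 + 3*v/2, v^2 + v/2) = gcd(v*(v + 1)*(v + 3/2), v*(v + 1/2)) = v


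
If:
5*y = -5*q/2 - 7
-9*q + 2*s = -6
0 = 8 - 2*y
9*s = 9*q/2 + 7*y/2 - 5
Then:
No Solution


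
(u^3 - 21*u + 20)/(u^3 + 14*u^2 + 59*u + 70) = (u^2 - 5*u + 4)/(u^2 + 9*u + 14)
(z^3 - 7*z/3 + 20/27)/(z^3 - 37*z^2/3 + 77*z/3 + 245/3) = (9*z^2 - 15*z + 4)/(9*(z^2 - 14*z + 49))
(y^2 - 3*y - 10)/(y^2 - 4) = (y - 5)/(y - 2)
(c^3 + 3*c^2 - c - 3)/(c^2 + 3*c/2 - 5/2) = 2*(c^2 + 4*c + 3)/(2*c + 5)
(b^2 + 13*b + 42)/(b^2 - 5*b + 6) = (b^2 + 13*b + 42)/(b^2 - 5*b + 6)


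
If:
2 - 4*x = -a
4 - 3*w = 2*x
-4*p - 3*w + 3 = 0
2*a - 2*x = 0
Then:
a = 2/3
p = 1/12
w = 8/9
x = 2/3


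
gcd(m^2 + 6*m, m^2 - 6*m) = m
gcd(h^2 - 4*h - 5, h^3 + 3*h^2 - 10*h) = 1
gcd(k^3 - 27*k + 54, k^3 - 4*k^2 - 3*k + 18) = k^2 - 6*k + 9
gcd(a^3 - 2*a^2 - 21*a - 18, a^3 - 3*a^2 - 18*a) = a^2 - 3*a - 18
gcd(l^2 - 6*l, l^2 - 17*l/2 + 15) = l - 6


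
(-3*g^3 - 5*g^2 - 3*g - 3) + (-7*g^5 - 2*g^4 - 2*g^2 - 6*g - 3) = -7*g^5 - 2*g^4 - 3*g^3 - 7*g^2 - 9*g - 6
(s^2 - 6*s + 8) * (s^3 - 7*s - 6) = s^5 - 6*s^4 + s^3 + 36*s^2 - 20*s - 48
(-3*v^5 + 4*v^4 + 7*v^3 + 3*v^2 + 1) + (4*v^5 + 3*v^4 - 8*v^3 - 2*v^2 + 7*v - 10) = v^5 + 7*v^4 - v^3 + v^2 + 7*v - 9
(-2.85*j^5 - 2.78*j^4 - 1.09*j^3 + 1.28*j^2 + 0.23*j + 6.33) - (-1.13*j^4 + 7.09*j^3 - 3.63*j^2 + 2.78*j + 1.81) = -2.85*j^5 - 1.65*j^4 - 8.18*j^3 + 4.91*j^2 - 2.55*j + 4.52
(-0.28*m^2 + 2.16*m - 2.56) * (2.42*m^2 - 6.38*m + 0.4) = -0.6776*m^4 + 7.0136*m^3 - 20.088*m^2 + 17.1968*m - 1.024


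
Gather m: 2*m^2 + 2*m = 2*m^2 + 2*m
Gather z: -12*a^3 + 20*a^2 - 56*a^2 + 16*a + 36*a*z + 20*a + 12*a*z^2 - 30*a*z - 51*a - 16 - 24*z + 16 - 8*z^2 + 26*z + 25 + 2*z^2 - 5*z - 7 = -12*a^3 - 36*a^2 - 15*a + z^2*(12*a - 6) + z*(6*a - 3) + 18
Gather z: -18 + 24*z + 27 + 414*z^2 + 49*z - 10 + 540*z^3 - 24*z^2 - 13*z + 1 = 540*z^3 + 390*z^2 + 60*z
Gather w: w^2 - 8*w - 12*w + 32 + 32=w^2 - 20*w + 64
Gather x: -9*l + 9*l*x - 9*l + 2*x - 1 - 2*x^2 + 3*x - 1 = -18*l - 2*x^2 + x*(9*l + 5) - 2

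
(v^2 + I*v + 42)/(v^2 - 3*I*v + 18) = (v + 7*I)/(v + 3*I)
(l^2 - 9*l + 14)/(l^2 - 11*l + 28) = (l - 2)/(l - 4)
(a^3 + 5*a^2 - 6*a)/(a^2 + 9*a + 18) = a*(a - 1)/(a + 3)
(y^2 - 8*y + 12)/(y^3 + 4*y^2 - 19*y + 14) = (y - 6)/(y^2 + 6*y - 7)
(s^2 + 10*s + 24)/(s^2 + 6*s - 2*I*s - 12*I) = (s + 4)/(s - 2*I)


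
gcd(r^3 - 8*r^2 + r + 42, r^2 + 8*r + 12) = r + 2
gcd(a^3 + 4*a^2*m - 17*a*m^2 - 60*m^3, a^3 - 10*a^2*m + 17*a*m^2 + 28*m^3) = a - 4*m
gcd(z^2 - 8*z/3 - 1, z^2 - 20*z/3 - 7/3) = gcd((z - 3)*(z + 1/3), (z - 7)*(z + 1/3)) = z + 1/3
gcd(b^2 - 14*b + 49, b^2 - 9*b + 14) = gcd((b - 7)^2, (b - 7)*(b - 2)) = b - 7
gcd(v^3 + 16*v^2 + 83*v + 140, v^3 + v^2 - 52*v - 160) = v^2 + 9*v + 20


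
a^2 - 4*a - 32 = (a - 8)*(a + 4)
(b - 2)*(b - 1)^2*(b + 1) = b^4 - 3*b^3 + b^2 + 3*b - 2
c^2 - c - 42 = (c - 7)*(c + 6)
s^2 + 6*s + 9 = (s + 3)^2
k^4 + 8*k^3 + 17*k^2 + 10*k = k*(k + 1)*(k + 2)*(k + 5)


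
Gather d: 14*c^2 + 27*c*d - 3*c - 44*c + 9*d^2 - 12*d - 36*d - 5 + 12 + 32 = 14*c^2 - 47*c + 9*d^2 + d*(27*c - 48) + 39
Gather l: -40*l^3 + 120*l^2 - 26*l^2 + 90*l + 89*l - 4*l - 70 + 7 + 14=-40*l^3 + 94*l^2 + 175*l - 49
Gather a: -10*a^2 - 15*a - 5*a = -10*a^2 - 20*a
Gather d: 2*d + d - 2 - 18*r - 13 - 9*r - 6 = 3*d - 27*r - 21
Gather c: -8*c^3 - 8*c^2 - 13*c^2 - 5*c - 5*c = -8*c^3 - 21*c^2 - 10*c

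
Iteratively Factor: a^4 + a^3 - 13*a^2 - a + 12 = (a - 1)*(a^3 + 2*a^2 - 11*a - 12) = (a - 1)*(a + 1)*(a^2 + a - 12) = (a - 3)*(a - 1)*(a + 1)*(a + 4)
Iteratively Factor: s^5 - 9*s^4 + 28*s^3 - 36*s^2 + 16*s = (s - 1)*(s^4 - 8*s^3 + 20*s^2 - 16*s) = (s - 4)*(s - 1)*(s^3 - 4*s^2 + 4*s) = s*(s - 4)*(s - 1)*(s^2 - 4*s + 4) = s*(s - 4)*(s - 2)*(s - 1)*(s - 2)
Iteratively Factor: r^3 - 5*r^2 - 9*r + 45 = (r + 3)*(r^2 - 8*r + 15) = (r - 5)*(r + 3)*(r - 3)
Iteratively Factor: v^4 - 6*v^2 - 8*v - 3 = (v + 1)*(v^3 - v^2 - 5*v - 3) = (v - 3)*(v + 1)*(v^2 + 2*v + 1) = (v - 3)*(v + 1)^2*(v + 1)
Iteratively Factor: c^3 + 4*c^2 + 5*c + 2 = (c + 1)*(c^2 + 3*c + 2) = (c + 1)*(c + 2)*(c + 1)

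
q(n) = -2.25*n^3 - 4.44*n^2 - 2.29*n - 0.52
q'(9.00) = -628.96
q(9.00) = -2021.02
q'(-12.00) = -867.73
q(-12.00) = 3275.60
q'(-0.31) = -0.19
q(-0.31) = -0.17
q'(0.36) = -6.36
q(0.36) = -2.02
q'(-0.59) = 0.60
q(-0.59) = -0.25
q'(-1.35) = -2.60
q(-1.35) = 0.02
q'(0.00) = -2.29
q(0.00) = -0.52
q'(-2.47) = -21.54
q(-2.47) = 11.95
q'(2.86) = -82.90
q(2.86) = -96.02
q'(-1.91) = -9.95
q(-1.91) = 3.33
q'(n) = -6.75*n^2 - 8.88*n - 2.29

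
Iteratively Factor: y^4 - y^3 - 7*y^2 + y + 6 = (y + 2)*(y^3 - 3*y^2 - y + 3) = (y - 3)*(y + 2)*(y^2 - 1) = (y - 3)*(y + 1)*(y + 2)*(y - 1)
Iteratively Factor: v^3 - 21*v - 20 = (v - 5)*(v^2 + 5*v + 4) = (v - 5)*(v + 1)*(v + 4)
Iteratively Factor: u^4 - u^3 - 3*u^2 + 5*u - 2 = (u + 2)*(u^3 - 3*u^2 + 3*u - 1) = (u - 1)*(u + 2)*(u^2 - 2*u + 1) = (u - 1)^2*(u + 2)*(u - 1)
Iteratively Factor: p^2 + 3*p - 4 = (p + 4)*(p - 1)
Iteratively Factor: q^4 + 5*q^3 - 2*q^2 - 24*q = (q - 2)*(q^3 + 7*q^2 + 12*q) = (q - 2)*(q + 3)*(q^2 + 4*q) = q*(q - 2)*(q + 3)*(q + 4)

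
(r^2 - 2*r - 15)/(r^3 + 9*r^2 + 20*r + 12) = (r^2 - 2*r - 15)/(r^3 + 9*r^2 + 20*r + 12)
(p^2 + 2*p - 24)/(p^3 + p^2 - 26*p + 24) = 1/(p - 1)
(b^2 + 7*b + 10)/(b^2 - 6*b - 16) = (b + 5)/(b - 8)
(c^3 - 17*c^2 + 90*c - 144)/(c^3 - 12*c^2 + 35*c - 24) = (c - 6)/(c - 1)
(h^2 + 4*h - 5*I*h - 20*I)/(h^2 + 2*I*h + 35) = (h + 4)/(h + 7*I)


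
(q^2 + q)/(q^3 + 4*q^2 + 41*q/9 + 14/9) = 9*q/(9*q^2 + 27*q + 14)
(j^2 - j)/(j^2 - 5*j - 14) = j*(1 - j)/(-j^2 + 5*j + 14)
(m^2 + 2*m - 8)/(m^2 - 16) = (m - 2)/(m - 4)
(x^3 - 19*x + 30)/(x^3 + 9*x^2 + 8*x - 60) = (x - 3)/(x + 6)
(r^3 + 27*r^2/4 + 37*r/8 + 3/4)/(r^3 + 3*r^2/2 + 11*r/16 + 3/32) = 4*(r + 6)/(4*r + 3)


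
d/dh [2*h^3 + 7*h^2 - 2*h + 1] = 6*h^2 + 14*h - 2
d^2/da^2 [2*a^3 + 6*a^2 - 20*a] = 12*a + 12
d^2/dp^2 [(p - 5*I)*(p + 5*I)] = 2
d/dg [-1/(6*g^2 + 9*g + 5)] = 3*(4*g + 3)/(6*g^2 + 9*g + 5)^2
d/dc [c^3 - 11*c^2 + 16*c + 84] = 3*c^2 - 22*c + 16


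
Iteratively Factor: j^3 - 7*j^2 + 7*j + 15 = (j - 3)*(j^2 - 4*j - 5) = (j - 3)*(j + 1)*(j - 5)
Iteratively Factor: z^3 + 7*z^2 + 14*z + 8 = (z + 2)*(z^2 + 5*z + 4) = (z + 2)*(z + 4)*(z + 1)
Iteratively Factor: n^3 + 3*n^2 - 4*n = (n)*(n^2 + 3*n - 4) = n*(n + 4)*(n - 1)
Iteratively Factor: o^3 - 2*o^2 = (o - 2)*(o^2) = o*(o - 2)*(o)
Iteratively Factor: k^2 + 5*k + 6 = (k + 3)*(k + 2)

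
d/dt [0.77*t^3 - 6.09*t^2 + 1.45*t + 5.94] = 2.31*t^2 - 12.18*t + 1.45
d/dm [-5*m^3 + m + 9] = 1 - 15*m^2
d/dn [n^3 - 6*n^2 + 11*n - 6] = 3*n^2 - 12*n + 11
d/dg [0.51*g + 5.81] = 0.510000000000000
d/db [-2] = 0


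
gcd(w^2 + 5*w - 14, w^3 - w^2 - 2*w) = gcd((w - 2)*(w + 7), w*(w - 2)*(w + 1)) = w - 2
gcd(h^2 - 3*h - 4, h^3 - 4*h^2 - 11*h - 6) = h + 1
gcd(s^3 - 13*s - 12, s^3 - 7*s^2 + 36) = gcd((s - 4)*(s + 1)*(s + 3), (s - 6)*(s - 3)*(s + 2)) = 1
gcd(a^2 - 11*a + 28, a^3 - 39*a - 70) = a - 7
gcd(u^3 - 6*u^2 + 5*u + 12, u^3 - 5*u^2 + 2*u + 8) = u^2 - 3*u - 4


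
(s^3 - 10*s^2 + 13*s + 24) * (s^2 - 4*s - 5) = s^5 - 14*s^4 + 48*s^3 + 22*s^2 - 161*s - 120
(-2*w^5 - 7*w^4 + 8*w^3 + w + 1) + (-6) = -2*w^5 - 7*w^4 + 8*w^3 + w - 5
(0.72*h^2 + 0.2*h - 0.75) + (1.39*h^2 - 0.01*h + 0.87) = 2.11*h^2 + 0.19*h + 0.12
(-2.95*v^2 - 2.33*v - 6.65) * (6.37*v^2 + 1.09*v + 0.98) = -18.7915*v^4 - 18.0576*v^3 - 47.7912*v^2 - 9.5319*v - 6.517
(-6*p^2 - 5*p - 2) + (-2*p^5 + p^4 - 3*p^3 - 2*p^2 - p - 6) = -2*p^5 + p^4 - 3*p^3 - 8*p^2 - 6*p - 8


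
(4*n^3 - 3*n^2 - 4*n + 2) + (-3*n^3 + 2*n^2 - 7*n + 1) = n^3 - n^2 - 11*n + 3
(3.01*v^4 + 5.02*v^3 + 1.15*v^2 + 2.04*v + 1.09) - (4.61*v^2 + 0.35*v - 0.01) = 3.01*v^4 + 5.02*v^3 - 3.46*v^2 + 1.69*v + 1.1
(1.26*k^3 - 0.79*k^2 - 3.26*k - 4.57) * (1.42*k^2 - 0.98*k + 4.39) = 1.7892*k^5 - 2.3566*k^4 + 1.6764*k^3 - 6.7627*k^2 - 9.8328*k - 20.0623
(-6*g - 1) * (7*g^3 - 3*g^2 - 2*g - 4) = -42*g^4 + 11*g^3 + 15*g^2 + 26*g + 4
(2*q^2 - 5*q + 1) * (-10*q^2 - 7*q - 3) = -20*q^4 + 36*q^3 + 19*q^2 + 8*q - 3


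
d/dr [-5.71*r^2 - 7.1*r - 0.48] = -11.42*r - 7.1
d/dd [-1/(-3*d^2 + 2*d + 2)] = 2*(1 - 3*d)/(-3*d^2 + 2*d + 2)^2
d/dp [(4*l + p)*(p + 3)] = 4*l + 2*p + 3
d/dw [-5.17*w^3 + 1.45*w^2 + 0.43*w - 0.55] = -15.51*w^2 + 2.9*w + 0.43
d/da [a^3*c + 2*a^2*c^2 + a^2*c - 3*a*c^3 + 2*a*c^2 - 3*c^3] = c*(3*a^2 + 4*a*c + 2*a - 3*c^2 + 2*c)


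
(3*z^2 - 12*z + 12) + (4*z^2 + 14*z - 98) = 7*z^2 + 2*z - 86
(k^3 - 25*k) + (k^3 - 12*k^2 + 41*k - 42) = 2*k^3 - 12*k^2 + 16*k - 42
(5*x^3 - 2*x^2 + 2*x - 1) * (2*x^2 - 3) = 10*x^5 - 4*x^4 - 11*x^3 + 4*x^2 - 6*x + 3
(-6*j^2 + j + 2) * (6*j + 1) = -36*j^3 + 13*j + 2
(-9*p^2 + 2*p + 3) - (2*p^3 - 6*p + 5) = -2*p^3 - 9*p^2 + 8*p - 2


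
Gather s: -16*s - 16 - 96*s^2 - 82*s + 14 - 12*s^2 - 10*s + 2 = -108*s^2 - 108*s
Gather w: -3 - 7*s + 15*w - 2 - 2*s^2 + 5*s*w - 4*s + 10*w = -2*s^2 - 11*s + w*(5*s + 25) - 5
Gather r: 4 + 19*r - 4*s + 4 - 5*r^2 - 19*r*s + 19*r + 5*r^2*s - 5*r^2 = r^2*(5*s - 10) + r*(38 - 19*s) - 4*s + 8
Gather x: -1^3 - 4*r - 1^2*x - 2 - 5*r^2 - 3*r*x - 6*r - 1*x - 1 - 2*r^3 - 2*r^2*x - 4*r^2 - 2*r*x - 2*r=-2*r^3 - 9*r^2 - 12*r + x*(-2*r^2 - 5*r - 2) - 4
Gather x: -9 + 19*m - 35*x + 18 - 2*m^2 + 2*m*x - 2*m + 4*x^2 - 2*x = -2*m^2 + 17*m + 4*x^2 + x*(2*m - 37) + 9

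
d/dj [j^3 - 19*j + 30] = 3*j^2 - 19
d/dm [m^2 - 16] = 2*m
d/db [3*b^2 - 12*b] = 6*b - 12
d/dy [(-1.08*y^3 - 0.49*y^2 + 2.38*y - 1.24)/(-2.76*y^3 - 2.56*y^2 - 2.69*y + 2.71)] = (1.4124*y^4 + 18.948*y^3 - 11.6367*y^2 - 9.0046*y + 3.1142)/(7.6176*y^6 + 14.1312*y^5 + 21.4024*y^4 - 1.1864*y^3 - 6.6391*y^2 - 14.5798*y + 7.3441)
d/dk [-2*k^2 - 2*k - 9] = -4*k - 2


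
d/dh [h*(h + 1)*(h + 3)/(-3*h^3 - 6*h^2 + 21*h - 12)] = 2*(h^3 + 11*h^2 + 22*h + 6)/(3*(h^5 + 5*h^4 - 5*h^3 - 25*h^2 + 40*h - 16))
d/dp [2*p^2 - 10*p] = 4*p - 10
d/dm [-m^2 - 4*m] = -2*m - 4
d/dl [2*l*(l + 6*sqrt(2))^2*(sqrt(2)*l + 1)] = 8*sqrt(2)*l^3 + 150*l^2 + 336*sqrt(2)*l + 144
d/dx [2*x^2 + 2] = 4*x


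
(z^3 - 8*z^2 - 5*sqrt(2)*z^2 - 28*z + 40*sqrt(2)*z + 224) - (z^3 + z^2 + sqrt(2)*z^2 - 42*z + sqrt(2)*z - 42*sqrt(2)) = -9*z^2 - 6*sqrt(2)*z^2 + 14*z + 39*sqrt(2)*z + 42*sqrt(2) + 224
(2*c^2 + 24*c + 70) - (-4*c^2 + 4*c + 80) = 6*c^2 + 20*c - 10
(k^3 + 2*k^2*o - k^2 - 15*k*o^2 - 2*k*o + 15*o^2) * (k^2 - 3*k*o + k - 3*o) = k^5 - k^4*o - 21*k^3*o^2 - k^3 + 45*k^2*o^3 + k^2*o + 21*k*o^2 - 45*o^3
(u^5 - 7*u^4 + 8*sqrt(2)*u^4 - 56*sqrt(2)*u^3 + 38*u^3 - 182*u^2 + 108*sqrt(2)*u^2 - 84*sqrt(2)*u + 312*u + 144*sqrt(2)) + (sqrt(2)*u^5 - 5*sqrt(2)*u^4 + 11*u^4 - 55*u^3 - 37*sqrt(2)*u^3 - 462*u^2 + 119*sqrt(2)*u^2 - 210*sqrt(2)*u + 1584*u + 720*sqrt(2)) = u^5 + sqrt(2)*u^5 + 4*u^4 + 3*sqrt(2)*u^4 - 93*sqrt(2)*u^3 - 17*u^3 - 644*u^2 + 227*sqrt(2)*u^2 - 294*sqrt(2)*u + 1896*u + 864*sqrt(2)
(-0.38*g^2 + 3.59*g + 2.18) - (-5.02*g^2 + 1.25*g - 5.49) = 4.64*g^2 + 2.34*g + 7.67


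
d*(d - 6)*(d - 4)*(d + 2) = d^4 - 8*d^3 + 4*d^2 + 48*d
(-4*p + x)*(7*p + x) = -28*p^2 + 3*p*x + x^2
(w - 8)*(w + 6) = w^2 - 2*w - 48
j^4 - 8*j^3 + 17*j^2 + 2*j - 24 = (j - 4)*(j - 3)*(j - 2)*(j + 1)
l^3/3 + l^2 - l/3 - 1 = (l/3 + 1/3)*(l - 1)*(l + 3)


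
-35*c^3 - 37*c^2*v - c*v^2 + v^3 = (-7*c + v)*(c + v)*(5*c + v)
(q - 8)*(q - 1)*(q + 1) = q^3 - 8*q^2 - q + 8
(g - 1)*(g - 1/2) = g^2 - 3*g/2 + 1/2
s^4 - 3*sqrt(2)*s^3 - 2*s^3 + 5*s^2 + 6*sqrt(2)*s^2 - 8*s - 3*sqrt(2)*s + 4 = (s - 1)^2*(s - 2*sqrt(2))*(s - sqrt(2))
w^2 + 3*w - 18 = (w - 3)*(w + 6)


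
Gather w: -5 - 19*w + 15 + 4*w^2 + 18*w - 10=4*w^2 - w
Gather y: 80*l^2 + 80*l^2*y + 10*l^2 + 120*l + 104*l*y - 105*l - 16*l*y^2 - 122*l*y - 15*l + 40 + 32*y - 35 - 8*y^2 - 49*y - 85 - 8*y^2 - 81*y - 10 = 90*l^2 + y^2*(-16*l - 16) + y*(80*l^2 - 18*l - 98) - 90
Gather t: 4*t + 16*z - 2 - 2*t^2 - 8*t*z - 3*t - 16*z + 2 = -2*t^2 + t*(1 - 8*z)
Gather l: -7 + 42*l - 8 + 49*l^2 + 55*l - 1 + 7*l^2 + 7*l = 56*l^2 + 104*l - 16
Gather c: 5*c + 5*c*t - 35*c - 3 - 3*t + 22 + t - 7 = c*(5*t - 30) - 2*t + 12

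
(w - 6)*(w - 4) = w^2 - 10*w + 24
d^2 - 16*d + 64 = (d - 8)^2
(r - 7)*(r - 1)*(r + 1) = r^3 - 7*r^2 - r + 7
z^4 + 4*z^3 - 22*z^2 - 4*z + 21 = (z - 3)*(z - 1)*(z + 1)*(z + 7)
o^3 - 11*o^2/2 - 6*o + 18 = (o - 6)*(o - 3/2)*(o + 2)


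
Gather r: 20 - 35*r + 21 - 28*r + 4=45 - 63*r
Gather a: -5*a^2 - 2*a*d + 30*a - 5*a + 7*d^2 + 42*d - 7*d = -5*a^2 + a*(25 - 2*d) + 7*d^2 + 35*d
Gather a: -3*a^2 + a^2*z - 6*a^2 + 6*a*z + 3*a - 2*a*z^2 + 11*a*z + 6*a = a^2*(z - 9) + a*(-2*z^2 + 17*z + 9)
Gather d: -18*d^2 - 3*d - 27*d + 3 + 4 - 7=-18*d^2 - 30*d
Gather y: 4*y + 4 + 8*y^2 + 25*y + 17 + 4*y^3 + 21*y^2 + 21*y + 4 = 4*y^3 + 29*y^2 + 50*y + 25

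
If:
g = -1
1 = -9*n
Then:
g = -1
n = -1/9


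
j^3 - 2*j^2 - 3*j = j*(j - 3)*(j + 1)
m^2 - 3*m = m*(m - 3)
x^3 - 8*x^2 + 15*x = x*(x - 5)*(x - 3)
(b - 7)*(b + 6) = b^2 - b - 42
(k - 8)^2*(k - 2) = k^3 - 18*k^2 + 96*k - 128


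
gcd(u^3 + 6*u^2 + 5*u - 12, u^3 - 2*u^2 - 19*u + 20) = u^2 + 3*u - 4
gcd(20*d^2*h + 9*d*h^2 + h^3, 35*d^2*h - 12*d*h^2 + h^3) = h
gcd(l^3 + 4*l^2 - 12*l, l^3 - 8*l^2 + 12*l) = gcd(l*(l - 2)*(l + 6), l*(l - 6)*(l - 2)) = l^2 - 2*l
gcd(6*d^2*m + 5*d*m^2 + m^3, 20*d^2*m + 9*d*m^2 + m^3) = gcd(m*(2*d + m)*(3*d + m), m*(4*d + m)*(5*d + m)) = m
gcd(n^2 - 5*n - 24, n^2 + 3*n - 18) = 1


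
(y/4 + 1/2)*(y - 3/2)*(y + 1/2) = y^3/4 + y^2/4 - 11*y/16 - 3/8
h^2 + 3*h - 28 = (h - 4)*(h + 7)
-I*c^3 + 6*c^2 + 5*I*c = c*(c + 5*I)*(-I*c + 1)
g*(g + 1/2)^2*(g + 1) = g^4 + 2*g^3 + 5*g^2/4 + g/4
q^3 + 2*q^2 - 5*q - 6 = (q - 2)*(q + 1)*(q + 3)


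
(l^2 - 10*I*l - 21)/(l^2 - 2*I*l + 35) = (l - 3*I)/(l + 5*I)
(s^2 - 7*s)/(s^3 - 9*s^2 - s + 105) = s/(s^2 - 2*s - 15)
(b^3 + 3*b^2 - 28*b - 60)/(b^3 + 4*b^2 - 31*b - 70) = (b + 6)/(b + 7)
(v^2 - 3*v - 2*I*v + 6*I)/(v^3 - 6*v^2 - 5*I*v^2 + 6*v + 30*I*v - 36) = (v^2 - v*(3 + 2*I) + 6*I)/(v^3 - v^2*(6 + 5*I) + 6*v*(1 + 5*I) - 36)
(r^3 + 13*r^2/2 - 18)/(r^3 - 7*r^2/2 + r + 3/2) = (2*r^3 + 13*r^2 - 36)/(2*r^3 - 7*r^2 + 2*r + 3)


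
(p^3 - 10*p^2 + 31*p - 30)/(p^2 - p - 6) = (p^2 - 7*p + 10)/(p + 2)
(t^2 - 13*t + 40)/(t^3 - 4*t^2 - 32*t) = (t - 5)/(t*(t + 4))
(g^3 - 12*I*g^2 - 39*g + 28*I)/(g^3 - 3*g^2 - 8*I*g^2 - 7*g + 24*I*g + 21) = (g - 4*I)/(g - 3)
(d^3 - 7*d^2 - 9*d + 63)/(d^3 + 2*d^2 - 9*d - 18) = (d - 7)/(d + 2)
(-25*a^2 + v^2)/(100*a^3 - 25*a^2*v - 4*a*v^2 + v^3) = 1/(-4*a + v)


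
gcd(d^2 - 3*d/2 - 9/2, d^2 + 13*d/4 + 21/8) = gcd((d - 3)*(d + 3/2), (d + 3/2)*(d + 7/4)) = d + 3/2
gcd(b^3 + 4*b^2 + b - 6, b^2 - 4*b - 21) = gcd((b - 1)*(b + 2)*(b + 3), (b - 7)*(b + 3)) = b + 3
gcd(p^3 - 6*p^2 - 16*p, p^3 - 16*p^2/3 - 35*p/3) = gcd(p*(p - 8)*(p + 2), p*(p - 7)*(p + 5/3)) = p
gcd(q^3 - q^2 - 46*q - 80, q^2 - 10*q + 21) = 1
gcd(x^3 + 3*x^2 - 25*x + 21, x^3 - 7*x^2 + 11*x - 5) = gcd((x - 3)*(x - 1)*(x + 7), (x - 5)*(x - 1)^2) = x - 1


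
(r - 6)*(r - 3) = r^2 - 9*r + 18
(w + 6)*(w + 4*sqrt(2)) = w^2 + 4*sqrt(2)*w + 6*w + 24*sqrt(2)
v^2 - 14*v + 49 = (v - 7)^2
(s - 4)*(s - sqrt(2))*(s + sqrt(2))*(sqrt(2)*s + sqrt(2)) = sqrt(2)*s^4 - 3*sqrt(2)*s^3 - 6*sqrt(2)*s^2 + 6*sqrt(2)*s + 8*sqrt(2)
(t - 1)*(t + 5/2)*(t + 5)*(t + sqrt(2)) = t^4 + sqrt(2)*t^3 + 13*t^3/2 + 5*t^2 + 13*sqrt(2)*t^2/2 - 25*t/2 + 5*sqrt(2)*t - 25*sqrt(2)/2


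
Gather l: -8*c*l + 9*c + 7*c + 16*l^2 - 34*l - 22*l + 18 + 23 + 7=16*c + 16*l^2 + l*(-8*c - 56) + 48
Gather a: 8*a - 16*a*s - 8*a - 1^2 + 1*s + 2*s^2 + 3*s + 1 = -16*a*s + 2*s^2 + 4*s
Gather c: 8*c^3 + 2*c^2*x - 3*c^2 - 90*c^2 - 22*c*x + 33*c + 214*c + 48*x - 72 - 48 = 8*c^3 + c^2*(2*x - 93) + c*(247 - 22*x) + 48*x - 120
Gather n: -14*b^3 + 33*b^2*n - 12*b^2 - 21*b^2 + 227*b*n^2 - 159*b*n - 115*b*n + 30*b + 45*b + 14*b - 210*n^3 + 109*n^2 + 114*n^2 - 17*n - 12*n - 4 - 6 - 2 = -14*b^3 - 33*b^2 + 89*b - 210*n^3 + n^2*(227*b + 223) + n*(33*b^2 - 274*b - 29) - 12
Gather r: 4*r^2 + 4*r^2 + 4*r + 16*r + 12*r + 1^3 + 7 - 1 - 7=8*r^2 + 32*r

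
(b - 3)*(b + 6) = b^2 + 3*b - 18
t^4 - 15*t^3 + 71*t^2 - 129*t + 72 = (t - 8)*(t - 3)^2*(t - 1)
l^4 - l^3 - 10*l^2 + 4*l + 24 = (l - 3)*(l - 2)*(l + 2)^2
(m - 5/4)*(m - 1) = m^2 - 9*m/4 + 5/4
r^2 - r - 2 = (r - 2)*(r + 1)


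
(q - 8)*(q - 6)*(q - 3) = q^3 - 17*q^2 + 90*q - 144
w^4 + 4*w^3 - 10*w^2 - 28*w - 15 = (w - 3)*(w + 1)^2*(w + 5)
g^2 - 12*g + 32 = (g - 8)*(g - 4)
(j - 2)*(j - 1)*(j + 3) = j^3 - 7*j + 6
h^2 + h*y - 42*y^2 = (h - 6*y)*(h + 7*y)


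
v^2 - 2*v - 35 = (v - 7)*(v + 5)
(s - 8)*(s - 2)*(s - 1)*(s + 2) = s^4 - 9*s^3 + 4*s^2 + 36*s - 32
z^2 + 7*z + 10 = (z + 2)*(z + 5)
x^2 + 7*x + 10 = (x + 2)*(x + 5)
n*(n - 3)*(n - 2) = n^3 - 5*n^2 + 6*n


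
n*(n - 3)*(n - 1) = n^3 - 4*n^2 + 3*n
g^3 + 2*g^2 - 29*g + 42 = (g - 3)*(g - 2)*(g + 7)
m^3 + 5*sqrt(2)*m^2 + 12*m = m*(m + 2*sqrt(2))*(m + 3*sqrt(2))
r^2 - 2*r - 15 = (r - 5)*(r + 3)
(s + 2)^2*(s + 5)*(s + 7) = s^4 + 16*s^3 + 87*s^2 + 188*s + 140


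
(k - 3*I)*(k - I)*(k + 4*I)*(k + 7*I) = k^4 + 7*I*k^3 + 13*k^2 + 79*I*k + 84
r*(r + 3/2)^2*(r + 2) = r^4 + 5*r^3 + 33*r^2/4 + 9*r/2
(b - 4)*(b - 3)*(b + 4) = b^3 - 3*b^2 - 16*b + 48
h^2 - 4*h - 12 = (h - 6)*(h + 2)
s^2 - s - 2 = (s - 2)*(s + 1)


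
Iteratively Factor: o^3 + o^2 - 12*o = (o + 4)*(o^2 - 3*o) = (o - 3)*(o + 4)*(o)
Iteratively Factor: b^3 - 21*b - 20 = (b + 4)*(b^2 - 4*b - 5) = (b - 5)*(b + 4)*(b + 1)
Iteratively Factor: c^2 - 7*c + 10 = (c - 5)*(c - 2)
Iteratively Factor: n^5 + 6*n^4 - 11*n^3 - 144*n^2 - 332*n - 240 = (n + 3)*(n^4 + 3*n^3 - 20*n^2 - 84*n - 80) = (n + 2)*(n + 3)*(n^3 + n^2 - 22*n - 40) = (n + 2)*(n + 3)*(n + 4)*(n^2 - 3*n - 10) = (n + 2)^2*(n + 3)*(n + 4)*(n - 5)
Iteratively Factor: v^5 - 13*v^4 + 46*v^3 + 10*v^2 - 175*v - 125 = (v - 5)*(v^4 - 8*v^3 + 6*v^2 + 40*v + 25) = (v - 5)*(v + 1)*(v^3 - 9*v^2 + 15*v + 25) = (v - 5)*(v + 1)^2*(v^2 - 10*v + 25) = (v - 5)^2*(v + 1)^2*(v - 5)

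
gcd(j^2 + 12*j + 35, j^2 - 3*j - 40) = j + 5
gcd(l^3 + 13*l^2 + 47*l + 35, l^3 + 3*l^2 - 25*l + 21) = l + 7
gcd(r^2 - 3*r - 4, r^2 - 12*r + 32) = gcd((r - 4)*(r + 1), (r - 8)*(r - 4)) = r - 4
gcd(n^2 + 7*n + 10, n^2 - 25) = n + 5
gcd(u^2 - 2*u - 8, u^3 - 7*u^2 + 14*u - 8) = u - 4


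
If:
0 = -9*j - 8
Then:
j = -8/9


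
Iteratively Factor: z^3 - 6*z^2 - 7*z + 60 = (z - 5)*(z^2 - z - 12) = (z - 5)*(z - 4)*(z + 3)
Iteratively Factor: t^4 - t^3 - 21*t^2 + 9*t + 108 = (t + 3)*(t^3 - 4*t^2 - 9*t + 36) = (t + 3)^2*(t^2 - 7*t + 12) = (t - 4)*(t + 3)^2*(t - 3)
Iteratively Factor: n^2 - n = (n - 1)*(n)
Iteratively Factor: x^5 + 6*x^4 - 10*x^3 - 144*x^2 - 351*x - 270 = (x - 5)*(x^4 + 11*x^3 + 45*x^2 + 81*x + 54) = (x - 5)*(x + 3)*(x^3 + 8*x^2 + 21*x + 18) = (x - 5)*(x + 3)^2*(x^2 + 5*x + 6) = (x - 5)*(x + 3)^3*(x + 2)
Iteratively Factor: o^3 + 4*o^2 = (o)*(o^2 + 4*o) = o^2*(o + 4)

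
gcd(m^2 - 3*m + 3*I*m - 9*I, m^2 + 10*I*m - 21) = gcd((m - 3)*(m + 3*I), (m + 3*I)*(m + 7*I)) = m + 3*I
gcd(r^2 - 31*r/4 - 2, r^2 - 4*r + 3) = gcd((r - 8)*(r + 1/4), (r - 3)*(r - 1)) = 1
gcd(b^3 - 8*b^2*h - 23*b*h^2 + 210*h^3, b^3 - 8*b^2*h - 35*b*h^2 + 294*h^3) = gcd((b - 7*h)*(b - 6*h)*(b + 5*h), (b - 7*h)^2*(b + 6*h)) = b - 7*h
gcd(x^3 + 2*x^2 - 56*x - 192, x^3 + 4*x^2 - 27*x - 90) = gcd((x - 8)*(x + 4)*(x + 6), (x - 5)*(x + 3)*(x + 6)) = x + 6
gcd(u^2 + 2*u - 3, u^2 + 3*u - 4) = u - 1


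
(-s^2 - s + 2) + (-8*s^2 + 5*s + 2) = -9*s^2 + 4*s + 4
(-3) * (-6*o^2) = 18*o^2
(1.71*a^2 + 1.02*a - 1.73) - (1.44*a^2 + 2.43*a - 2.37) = 0.27*a^2 - 1.41*a + 0.64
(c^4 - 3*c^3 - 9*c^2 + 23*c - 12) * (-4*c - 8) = -4*c^5 + 4*c^4 + 60*c^3 - 20*c^2 - 136*c + 96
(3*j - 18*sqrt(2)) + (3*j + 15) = 6*j - 18*sqrt(2) + 15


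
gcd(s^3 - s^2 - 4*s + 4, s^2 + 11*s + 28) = 1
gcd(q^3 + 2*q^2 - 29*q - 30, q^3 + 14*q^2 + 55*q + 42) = q^2 + 7*q + 6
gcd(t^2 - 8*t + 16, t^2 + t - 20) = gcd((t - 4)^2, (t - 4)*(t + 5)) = t - 4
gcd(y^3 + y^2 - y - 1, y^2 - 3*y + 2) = y - 1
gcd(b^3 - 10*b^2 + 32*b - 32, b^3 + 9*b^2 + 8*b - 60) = b - 2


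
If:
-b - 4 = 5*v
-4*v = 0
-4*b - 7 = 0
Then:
No Solution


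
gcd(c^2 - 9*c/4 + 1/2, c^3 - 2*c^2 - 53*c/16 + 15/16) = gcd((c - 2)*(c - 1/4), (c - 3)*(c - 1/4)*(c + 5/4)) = c - 1/4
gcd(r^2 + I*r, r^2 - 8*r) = r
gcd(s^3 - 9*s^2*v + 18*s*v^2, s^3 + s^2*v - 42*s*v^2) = s^2 - 6*s*v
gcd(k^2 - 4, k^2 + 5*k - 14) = k - 2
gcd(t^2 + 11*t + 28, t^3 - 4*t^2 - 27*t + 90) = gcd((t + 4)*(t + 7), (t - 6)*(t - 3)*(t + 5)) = 1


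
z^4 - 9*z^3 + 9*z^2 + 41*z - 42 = (z - 7)*(z - 3)*(z - 1)*(z + 2)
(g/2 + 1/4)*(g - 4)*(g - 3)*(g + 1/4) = g^4/2 - 25*g^3/8 + 55*g^2/16 + 65*g/16 + 3/4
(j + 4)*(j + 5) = j^2 + 9*j + 20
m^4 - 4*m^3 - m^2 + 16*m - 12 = (m - 3)*(m - 2)*(m - 1)*(m + 2)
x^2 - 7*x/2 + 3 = (x - 2)*(x - 3/2)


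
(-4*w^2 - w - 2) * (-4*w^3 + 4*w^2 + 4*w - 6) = 16*w^5 - 12*w^4 - 12*w^3 + 12*w^2 - 2*w + 12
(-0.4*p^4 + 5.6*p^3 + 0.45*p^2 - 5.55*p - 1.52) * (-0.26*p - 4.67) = 0.104*p^5 + 0.412*p^4 - 26.269*p^3 - 0.6585*p^2 + 26.3137*p + 7.0984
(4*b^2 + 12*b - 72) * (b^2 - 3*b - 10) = 4*b^4 - 148*b^2 + 96*b + 720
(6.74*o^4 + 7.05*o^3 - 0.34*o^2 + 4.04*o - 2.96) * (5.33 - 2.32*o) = -15.6368*o^5 + 19.5682*o^4 + 38.3653*o^3 - 11.185*o^2 + 28.4004*o - 15.7768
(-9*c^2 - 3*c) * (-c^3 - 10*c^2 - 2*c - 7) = 9*c^5 + 93*c^4 + 48*c^3 + 69*c^2 + 21*c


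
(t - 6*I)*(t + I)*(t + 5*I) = t^3 + 31*t + 30*I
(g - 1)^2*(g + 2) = g^3 - 3*g + 2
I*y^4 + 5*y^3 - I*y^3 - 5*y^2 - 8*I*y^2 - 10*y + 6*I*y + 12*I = (y - 2)*(y - 3*I)*(y - 2*I)*(I*y + I)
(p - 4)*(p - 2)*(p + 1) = p^3 - 5*p^2 + 2*p + 8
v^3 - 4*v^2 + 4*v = v*(v - 2)^2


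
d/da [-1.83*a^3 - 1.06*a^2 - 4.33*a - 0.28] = -5.49*a^2 - 2.12*a - 4.33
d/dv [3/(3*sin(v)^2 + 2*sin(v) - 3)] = -6*(3*sin(v) + 1)*cos(v)/(2*sin(v) - 3*cos(v)^2)^2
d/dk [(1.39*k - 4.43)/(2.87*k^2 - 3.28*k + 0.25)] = (-3.9893*k^2 + 25.4282*k - 14.1829)/(8.2369*k^4 - 18.8272*k^3 + 12.1934*k^2 - 1.64*k + 0.0625)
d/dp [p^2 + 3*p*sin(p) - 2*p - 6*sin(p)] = 3*p*cos(p) + 2*p + 3*sin(p) - 6*cos(p) - 2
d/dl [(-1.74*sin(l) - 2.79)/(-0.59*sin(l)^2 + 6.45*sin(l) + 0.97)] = (-1.0266*sin(l)^2 - 3.2922*sin(l) + 16.3077)*cos(l)/(0.3481*sin(l)^4 - 7.611*sin(l)^3 + 40.4579*sin(l)^2 + 12.513*sin(l) + 0.9409)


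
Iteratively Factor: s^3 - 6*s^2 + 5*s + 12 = (s - 3)*(s^2 - 3*s - 4) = (s - 4)*(s - 3)*(s + 1)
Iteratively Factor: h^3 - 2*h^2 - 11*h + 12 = (h - 1)*(h^2 - h - 12) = (h - 4)*(h - 1)*(h + 3)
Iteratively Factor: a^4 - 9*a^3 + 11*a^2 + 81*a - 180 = (a - 5)*(a^3 - 4*a^2 - 9*a + 36) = (a - 5)*(a + 3)*(a^2 - 7*a + 12) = (a - 5)*(a - 4)*(a + 3)*(a - 3)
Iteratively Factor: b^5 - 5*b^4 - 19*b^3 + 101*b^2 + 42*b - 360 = (b - 5)*(b^4 - 19*b^2 + 6*b + 72) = (b - 5)*(b - 3)*(b^3 + 3*b^2 - 10*b - 24) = (b - 5)*(b - 3)*(b + 2)*(b^2 + b - 12) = (b - 5)*(b - 3)^2*(b + 2)*(b + 4)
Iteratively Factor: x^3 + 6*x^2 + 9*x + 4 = (x + 1)*(x^2 + 5*x + 4) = (x + 1)^2*(x + 4)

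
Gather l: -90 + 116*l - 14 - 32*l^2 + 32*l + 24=-32*l^2 + 148*l - 80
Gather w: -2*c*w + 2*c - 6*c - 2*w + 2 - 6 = -4*c + w*(-2*c - 2) - 4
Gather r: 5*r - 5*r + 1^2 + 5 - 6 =0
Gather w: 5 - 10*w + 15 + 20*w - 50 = 10*w - 30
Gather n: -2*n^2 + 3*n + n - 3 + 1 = -2*n^2 + 4*n - 2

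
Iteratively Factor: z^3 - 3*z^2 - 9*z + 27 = (z - 3)*(z^2 - 9) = (z - 3)*(z + 3)*(z - 3)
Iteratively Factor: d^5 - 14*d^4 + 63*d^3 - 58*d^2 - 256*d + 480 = (d - 5)*(d^4 - 9*d^3 + 18*d^2 + 32*d - 96) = (d - 5)*(d - 3)*(d^3 - 6*d^2 + 32) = (d - 5)*(d - 4)*(d - 3)*(d^2 - 2*d - 8) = (d - 5)*(d - 4)^2*(d - 3)*(d + 2)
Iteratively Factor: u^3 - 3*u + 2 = (u - 1)*(u^2 + u - 2) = (u - 1)*(u + 2)*(u - 1)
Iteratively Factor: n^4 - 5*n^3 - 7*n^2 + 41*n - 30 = (n - 2)*(n^3 - 3*n^2 - 13*n + 15) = (n - 2)*(n - 1)*(n^2 - 2*n - 15) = (n - 5)*(n - 2)*(n - 1)*(n + 3)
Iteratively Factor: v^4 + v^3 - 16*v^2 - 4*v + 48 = (v - 2)*(v^3 + 3*v^2 - 10*v - 24) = (v - 3)*(v - 2)*(v^2 + 6*v + 8) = (v - 3)*(v - 2)*(v + 4)*(v + 2)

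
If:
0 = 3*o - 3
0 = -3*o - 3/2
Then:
No Solution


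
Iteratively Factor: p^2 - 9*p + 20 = (p - 4)*(p - 5)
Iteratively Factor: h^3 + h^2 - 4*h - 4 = (h - 2)*(h^2 + 3*h + 2) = (h - 2)*(h + 2)*(h + 1)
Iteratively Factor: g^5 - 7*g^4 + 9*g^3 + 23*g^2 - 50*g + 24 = (g + 2)*(g^4 - 9*g^3 + 27*g^2 - 31*g + 12) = (g - 1)*(g + 2)*(g^3 - 8*g^2 + 19*g - 12) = (g - 1)^2*(g + 2)*(g^2 - 7*g + 12) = (g - 3)*(g - 1)^2*(g + 2)*(g - 4)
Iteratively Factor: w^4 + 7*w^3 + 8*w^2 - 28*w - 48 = (w + 3)*(w^3 + 4*w^2 - 4*w - 16) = (w + 2)*(w + 3)*(w^2 + 2*w - 8) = (w - 2)*(w + 2)*(w + 3)*(w + 4)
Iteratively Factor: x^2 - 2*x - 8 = (x + 2)*(x - 4)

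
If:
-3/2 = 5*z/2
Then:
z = -3/5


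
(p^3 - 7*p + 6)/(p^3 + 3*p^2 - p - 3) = (p - 2)/(p + 1)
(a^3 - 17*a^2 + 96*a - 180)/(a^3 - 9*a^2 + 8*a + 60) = (a - 6)/(a + 2)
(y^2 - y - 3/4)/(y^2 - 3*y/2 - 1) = (y - 3/2)/(y - 2)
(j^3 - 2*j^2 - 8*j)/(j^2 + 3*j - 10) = j*(j^2 - 2*j - 8)/(j^2 + 3*j - 10)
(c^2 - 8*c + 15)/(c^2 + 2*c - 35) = (c - 3)/(c + 7)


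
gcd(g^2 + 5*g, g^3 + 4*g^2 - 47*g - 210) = g + 5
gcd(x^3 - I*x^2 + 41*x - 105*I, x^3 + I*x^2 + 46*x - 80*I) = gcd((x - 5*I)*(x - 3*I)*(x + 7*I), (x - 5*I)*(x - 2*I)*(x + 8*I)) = x - 5*I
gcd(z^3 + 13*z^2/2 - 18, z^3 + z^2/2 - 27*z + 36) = z^2 + 9*z/2 - 9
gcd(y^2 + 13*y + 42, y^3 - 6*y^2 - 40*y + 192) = y + 6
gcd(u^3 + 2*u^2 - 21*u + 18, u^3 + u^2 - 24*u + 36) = u^2 + 3*u - 18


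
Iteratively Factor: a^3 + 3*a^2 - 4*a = (a + 4)*(a^2 - a) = a*(a + 4)*(a - 1)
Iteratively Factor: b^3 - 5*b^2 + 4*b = (b - 1)*(b^2 - 4*b) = (b - 4)*(b - 1)*(b)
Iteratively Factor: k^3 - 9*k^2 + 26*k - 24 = (k - 2)*(k^2 - 7*k + 12) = (k - 4)*(k - 2)*(k - 3)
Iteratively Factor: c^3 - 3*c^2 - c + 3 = (c + 1)*(c^2 - 4*c + 3) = (c - 1)*(c + 1)*(c - 3)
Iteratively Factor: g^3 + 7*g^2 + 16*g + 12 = (g + 2)*(g^2 + 5*g + 6) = (g + 2)^2*(g + 3)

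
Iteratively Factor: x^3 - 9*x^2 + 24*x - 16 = (x - 4)*(x^2 - 5*x + 4) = (x - 4)*(x - 1)*(x - 4)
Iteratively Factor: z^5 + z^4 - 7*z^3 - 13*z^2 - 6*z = (z - 3)*(z^4 + 4*z^3 + 5*z^2 + 2*z) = (z - 3)*(z + 1)*(z^3 + 3*z^2 + 2*z) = z*(z - 3)*(z + 1)*(z^2 + 3*z + 2) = z*(z - 3)*(z + 1)*(z + 2)*(z + 1)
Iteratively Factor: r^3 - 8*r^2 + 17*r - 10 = (r - 5)*(r^2 - 3*r + 2) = (r - 5)*(r - 1)*(r - 2)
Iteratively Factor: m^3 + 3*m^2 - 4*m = (m + 4)*(m^2 - m) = m*(m + 4)*(m - 1)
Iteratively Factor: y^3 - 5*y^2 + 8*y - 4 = (y - 1)*(y^2 - 4*y + 4) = (y - 2)*(y - 1)*(y - 2)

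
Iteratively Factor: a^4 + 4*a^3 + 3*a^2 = (a)*(a^3 + 4*a^2 + 3*a) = a*(a + 3)*(a^2 + a) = a^2*(a + 3)*(a + 1)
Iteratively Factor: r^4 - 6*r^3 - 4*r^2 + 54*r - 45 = (r + 3)*(r^3 - 9*r^2 + 23*r - 15) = (r - 1)*(r + 3)*(r^2 - 8*r + 15) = (r - 5)*(r - 1)*(r + 3)*(r - 3)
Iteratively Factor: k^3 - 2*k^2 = (k)*(k^2 - 2*k) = k*(k - 2)*(k)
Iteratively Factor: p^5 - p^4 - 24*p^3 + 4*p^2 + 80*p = (p - 2)*(p^4 + p^3 - 22*p^2 - 40*p) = (p - 2)*(p + 2)*(p^3 - p^2 - 20*p) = p*(p - 2)*(p + 2)*(p^2 - p - 20) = p*(p - 2)*(p + 2)*(p + 4)*(p - 5)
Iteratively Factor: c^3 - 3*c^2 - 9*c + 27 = (c + 3)*(c^2 - 6*c + 9) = (c - 3)*(c + 3)*(c - 3)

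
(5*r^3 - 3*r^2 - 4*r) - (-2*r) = 5*r^3 - 3*r^2 - 2*r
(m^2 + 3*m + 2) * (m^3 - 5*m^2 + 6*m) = m^5 - 2*m^4 - 7*m^3 + 8*m^2 + 12*m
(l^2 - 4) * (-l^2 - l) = -l^4 - l^3 + 4*l^2 + 4*l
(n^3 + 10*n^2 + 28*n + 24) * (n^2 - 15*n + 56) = n^5 - 5*n^4 - 66*n^3 + 164*n^2 + 1208*n + 1344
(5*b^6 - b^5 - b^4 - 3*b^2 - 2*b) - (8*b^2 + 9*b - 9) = 5*b^6 - b^5 - b^4 - 11*b^2 - 11*b + 9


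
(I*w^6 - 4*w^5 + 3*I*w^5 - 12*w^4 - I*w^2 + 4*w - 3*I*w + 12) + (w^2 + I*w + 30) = I*w^6 - 4*w^5 + 3*I*w^5 - 12*w^4 + w^2 - I*w^2 + 4*w - 2*I*w + 42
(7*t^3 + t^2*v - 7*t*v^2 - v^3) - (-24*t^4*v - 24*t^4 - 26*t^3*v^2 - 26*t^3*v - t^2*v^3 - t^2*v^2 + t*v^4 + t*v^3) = 24*t^4*v + 24*t^4 + 26*t^3*v^2 + 26*t^3*v + 7*t^3 + t^2*v^3 + t^2*v^2 + t^2*v - t*v^4 - t*v^3 - 7*t*v^2 - v^3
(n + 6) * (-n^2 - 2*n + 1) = -n^3 - 8*n^2 - 11*n + 6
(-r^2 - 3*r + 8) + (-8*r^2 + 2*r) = -9*r^2 - r + 8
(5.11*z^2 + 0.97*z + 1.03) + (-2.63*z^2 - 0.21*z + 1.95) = 2.48*z^2 + 0.76*z + 2.98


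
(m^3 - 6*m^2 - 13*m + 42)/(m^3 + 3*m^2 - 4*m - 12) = (m - 7)/(m + 2)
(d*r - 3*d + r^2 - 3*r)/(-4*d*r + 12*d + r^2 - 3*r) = (d + r)/(-4*d + r)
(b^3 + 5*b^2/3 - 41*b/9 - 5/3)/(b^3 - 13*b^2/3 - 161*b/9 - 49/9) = (3*b^2 + 4*b - 15)/(3*b^2 - 14*b - 49)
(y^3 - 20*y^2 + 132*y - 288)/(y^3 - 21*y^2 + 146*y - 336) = (y - 6)/(y - 7)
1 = 1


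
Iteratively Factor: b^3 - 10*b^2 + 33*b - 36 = (b - 3)*(b^2 - 7*b + 12) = (b - 4)*(b - 3)*(b - 3)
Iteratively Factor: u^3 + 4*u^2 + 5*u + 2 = (u + 1)*(u^2 + 3*u + 2) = (u + 1)^2*(u + 2)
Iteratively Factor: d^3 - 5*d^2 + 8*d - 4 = (d - 2)*(d^2 - 3*d + 2) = (d - 2)^2*(d - 1)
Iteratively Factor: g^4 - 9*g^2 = (g)*(g^3 - 9*g) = g*(g - 3)*(g^2 + 3*g) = g^2*(g - 3)*(g + 3)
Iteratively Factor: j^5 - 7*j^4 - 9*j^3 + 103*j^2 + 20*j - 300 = (j - 2)*(j^4 - 5*j^3 - 19*j^2 + 65*j + 150) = (j - 5)*(j - 2)*(j^3 - 19*j - 30) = (j - 5)^2*(j - 2)*(j^2 + 5*j + 6) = (j - 5)^2*(j - 2)*(j + 3)*(j + 2)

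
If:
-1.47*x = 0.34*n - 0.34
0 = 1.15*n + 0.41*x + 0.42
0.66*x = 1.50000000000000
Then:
No Solution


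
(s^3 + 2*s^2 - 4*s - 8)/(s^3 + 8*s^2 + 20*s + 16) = (s - 2)/(s + 4)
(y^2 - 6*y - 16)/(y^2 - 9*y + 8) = (y + 2)/(y - 1)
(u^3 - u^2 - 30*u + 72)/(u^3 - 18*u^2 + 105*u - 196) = (u^2 + 3*u - 18)/(u^2 - 14*u + 49)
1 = 1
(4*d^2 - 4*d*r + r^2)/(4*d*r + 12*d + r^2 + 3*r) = (4*d^2 - 4*d*r + r^2)/(4*d*r + 12*d + r^2 + 3*r)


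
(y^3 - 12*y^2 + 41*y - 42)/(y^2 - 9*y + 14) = y - 3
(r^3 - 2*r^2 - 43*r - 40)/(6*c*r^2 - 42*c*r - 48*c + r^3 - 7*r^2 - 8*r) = (r + 5)/(6*c + r)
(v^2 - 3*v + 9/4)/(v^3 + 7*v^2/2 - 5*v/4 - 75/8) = 2*(2*v - 3)/(4*v^2 + 20*v + 25)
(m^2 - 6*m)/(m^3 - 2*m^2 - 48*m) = (6 - m)/(-m^2 + 2*m + 48)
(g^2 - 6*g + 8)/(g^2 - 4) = (g - 4)/(g + 2)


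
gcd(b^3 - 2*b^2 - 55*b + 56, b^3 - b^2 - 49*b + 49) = b^2 + 6*b - 7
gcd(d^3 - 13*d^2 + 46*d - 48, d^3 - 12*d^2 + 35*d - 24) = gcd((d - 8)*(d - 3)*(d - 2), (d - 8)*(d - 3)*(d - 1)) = d^2 - 11*d + 24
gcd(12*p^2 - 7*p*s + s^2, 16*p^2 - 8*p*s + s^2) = 4*p - s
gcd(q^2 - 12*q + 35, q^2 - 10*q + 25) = q - 5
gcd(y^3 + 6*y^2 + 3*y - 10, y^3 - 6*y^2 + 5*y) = y - 1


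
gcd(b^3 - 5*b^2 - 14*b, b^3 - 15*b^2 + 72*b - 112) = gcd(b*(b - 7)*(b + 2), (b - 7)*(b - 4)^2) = b - 7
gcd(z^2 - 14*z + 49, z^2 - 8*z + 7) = z - 7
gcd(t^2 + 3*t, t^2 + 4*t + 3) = t + 3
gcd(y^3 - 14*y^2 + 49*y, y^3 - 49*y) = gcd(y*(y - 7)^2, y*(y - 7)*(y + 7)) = y^2 - 7*y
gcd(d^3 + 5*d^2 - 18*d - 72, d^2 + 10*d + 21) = d + 3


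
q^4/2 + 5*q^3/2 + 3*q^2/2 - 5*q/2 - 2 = (q/2 + 1/2)*(q - 1)*(q + 1)*(q + 4)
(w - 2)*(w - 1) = w^2 - 3*w + 2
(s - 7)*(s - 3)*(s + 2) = s^3 - 8*s^2 + s + 42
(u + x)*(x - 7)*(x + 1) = u*x^2 - 6*u*x - 7*u + x^3 - 6*x^2 - 7*x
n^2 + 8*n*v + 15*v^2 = (n + 3*v)*(n + 5*v)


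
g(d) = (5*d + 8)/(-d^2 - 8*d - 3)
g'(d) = (2*d + 8)*(5*d + 8)/(-d^2 - 8*d - 3)^2 + 5/(-d^2 - 8*d - 3) = (5*d^2 + 16*d + 49)/(d^4 + 16*d^3 + 70*d^2 + 48*d + 9)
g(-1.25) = 0.32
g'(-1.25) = 1.25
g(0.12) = -2.16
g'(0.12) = 3.23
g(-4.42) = -1.10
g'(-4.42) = 0.46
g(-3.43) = -0.72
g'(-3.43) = 0.33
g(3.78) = -0.57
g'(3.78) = 0.08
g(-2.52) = -0.43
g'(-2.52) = 0.35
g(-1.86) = -0.15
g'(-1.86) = 0.52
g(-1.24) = 0.33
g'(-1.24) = 1.27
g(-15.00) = 0.62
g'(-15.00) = 0.08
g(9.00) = -0.34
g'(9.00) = 0.02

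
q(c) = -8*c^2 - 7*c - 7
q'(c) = -16*c - 7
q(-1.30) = -11.42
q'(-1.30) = 13.80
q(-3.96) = -104.73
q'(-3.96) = 56.36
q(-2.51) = -39.83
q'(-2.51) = 33.16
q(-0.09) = -6.43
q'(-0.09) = -5.56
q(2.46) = -72.63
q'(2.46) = -46.36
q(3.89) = -155.29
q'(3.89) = -69.24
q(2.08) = -56.17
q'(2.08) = -40.28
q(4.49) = -199.71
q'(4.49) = -78.84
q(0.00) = -7.00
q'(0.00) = -7.00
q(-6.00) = -253.00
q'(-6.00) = 89.00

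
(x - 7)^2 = x^2 - 14*x + 49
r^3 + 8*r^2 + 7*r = r*(r + 1)*(r + 7)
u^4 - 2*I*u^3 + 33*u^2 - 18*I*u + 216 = (u - 6*I)*(u - 3*I)*(u + 3*I)*(u + 4*I)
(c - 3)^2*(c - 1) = c^3 - 7*c^2 + 15*c - 9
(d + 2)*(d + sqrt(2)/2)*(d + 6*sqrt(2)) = d^3 + 2*d^2 + 13*sqrt(2)*d^2/2 + 6*d + 13*sqrt(2)*d + 12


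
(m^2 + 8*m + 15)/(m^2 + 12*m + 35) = (m + 3)/(m + 7)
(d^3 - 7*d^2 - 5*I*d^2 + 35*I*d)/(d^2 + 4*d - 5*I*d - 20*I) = d*(d - 7)/(d + 4)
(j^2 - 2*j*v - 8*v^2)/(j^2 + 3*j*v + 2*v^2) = (j - 4*v)/(j + v)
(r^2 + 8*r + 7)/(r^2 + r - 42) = (r + 1)/(r - 6)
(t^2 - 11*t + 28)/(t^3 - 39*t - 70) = (t - 4)/(t^2 + 7*t + 10)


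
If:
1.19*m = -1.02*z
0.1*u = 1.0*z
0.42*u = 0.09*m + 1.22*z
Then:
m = 0.00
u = 0.00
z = 0.00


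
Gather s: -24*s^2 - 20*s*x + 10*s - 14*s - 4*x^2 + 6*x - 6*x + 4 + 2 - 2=-24*s^2 + s*(-20*x - 4) - 4*x^2 + 4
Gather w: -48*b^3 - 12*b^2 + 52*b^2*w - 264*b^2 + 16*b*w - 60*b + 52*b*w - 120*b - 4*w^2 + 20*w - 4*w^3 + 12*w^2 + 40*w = -48*b^3 - 276*b^2 - 180*b - 4*w^3 + 8*w^2 + w*(52*b^2 + 68*b + 60)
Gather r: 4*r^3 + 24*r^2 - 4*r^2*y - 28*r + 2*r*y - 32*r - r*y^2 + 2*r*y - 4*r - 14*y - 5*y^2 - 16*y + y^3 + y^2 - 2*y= 4*r^3 + r^2*(24 - 4*y) + r*(-y^2 + 4*y - 64) + y^3 - 4*y^2 - 32*y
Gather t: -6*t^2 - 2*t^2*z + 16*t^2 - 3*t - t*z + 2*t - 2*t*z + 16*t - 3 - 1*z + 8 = t^2*(10 - 2*z) + t*(15 - 3*z) - z + 5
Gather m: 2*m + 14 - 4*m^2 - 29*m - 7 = -4*m^2 - 27*m + 7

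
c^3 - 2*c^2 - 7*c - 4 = (c - 4)*(c + 1)^2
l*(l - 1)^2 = l^3 - 2*l^2 + l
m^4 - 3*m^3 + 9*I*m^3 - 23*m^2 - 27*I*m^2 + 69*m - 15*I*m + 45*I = (m - 3)*(m + I)*(m + 3*I)*(m + 5*I)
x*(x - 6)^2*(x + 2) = x^4 - 10*x^3 + 12*x^2 + 72*x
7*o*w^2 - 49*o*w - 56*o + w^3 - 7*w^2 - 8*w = (7*o + w)*(w - 8)*(w + 1)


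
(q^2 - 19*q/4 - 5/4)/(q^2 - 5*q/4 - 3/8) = 2*(q - 5)/(2*q - 3)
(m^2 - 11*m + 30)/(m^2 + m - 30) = (m - 6)/(m + 6)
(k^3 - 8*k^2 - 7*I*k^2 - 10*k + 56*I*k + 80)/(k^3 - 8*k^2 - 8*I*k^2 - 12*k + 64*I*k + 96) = (k - 5*I)/(k - 6*I)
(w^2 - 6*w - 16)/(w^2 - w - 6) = (w - 8)/(w - 3)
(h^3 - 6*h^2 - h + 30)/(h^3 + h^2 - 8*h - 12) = (h - 5)/(h + 2)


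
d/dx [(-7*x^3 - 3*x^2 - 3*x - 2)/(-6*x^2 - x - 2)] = (42*x^4 + 14*x^3 + 27*x^2 - 12*x + 4)/(36*x^4 + 12*x^3 + 25*x^2 + 4*x + 4)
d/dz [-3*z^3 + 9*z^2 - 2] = 9*z*(2 - z)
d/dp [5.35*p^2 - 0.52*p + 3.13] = 10.7*p - 0.52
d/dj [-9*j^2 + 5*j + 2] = 5 - 18*j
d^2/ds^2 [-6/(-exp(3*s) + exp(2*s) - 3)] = 6*((4 - 9*exp(s))*(exp(3*s) - exp(2*s) + 3) + 2*(3*exp(s) - 2)^2*exp(2*s))*exp(2*s)/(exp(3*s) - exp(2*s) + 3)^3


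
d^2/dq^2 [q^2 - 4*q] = 2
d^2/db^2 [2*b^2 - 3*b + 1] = 4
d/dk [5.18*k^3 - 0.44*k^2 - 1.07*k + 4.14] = 15.54*k^2 - 0.88*k - 1.07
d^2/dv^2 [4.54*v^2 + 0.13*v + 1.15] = 9.08000000000000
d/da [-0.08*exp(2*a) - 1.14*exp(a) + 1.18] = (-0.16*exp(a) - 1.14)*exp(a)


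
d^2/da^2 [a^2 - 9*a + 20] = 2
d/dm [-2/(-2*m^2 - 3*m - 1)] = 2*(-4*m - 3)/(2*m^2 + 3*m + 1)^2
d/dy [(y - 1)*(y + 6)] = 2*y + 5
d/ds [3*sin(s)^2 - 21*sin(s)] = 3*(2*sin(s) - 7)*cos(s)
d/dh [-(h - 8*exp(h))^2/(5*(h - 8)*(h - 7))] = (h - 8*exp(h))*(2*(h - 8)*(h - 7)*(8*exp(h) - 1) + (h - 8)*(h - 8*exp(h)) + (h - 7)*(h - 8*exp(h)))/(5*(h - 8)^2*(h - 7)^2)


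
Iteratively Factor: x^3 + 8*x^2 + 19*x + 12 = (x + 3)*(x^2 + 5*x + 4) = (x + 1)*(x + 3)*(x + 4)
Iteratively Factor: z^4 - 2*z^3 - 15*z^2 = (z)*(z^3 - 2*z^2 - 15*z) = z^2*(z^2 - 2*z - 15) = z^2*(z - 5)*(z + 3)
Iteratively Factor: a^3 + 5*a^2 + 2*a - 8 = (a + 2)*(a^2 + 3*a - 4) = (a - 1)*(a + 2)*(a + 4)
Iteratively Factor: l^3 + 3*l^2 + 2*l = (l)*(l^2 + 3*l + 2) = l*(l + 2)*(l + 1)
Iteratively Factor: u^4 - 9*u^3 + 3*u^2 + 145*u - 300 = (u + 4)*(u^3 - 13*u^2 + 55*u - 75) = (u - 5)*(u + 4)*(u^2 - 8*u + 15) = (u - 5)*(u - 3)*(u + 4)*(u - 5)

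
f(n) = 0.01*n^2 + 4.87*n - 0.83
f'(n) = 0.02*n + 4.87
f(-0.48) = -3.17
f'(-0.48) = 4.86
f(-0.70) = -4.23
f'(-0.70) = 4.86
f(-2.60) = -13.42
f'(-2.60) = 4.82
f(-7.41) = -36.37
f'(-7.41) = 4.72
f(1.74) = 7.67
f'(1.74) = 4.90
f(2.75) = 12.64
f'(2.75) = 4.92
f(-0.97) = -5.54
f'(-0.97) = 4.85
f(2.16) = 9.74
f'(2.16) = 4.91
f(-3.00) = -15.35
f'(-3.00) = 4.81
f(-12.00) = -57.83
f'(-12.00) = 4.63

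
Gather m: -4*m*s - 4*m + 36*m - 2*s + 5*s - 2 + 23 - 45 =m*(32 - 4*s) + 3*s - 24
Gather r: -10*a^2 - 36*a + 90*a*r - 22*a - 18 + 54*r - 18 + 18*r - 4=-10*a^2 - 58*a + r*(90*a + 72) - 40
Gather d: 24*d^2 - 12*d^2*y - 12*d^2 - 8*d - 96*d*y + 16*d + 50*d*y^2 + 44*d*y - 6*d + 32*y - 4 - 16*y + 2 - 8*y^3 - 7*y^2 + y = d^2*(12 - 12*y) + d*(50*y^2 - 52*y + 2) - 8*y^3 - 7*y^2 + 17*y - 2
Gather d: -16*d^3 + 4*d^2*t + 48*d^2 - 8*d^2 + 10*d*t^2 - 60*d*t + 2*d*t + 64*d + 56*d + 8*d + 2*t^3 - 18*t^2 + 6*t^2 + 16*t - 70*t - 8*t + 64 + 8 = -16*d^3 + d^2*(4*t + 40) + d*(10*t^2 - 58*t + 128) + 2*t^3 - 12*t^2 - 62*t + 72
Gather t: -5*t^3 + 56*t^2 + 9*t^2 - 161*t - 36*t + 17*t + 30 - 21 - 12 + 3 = -5*t^3 + 65*t^2 - 180*t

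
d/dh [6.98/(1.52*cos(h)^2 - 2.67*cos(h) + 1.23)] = (21.2192*cos(h) - 18.6366)*sin(h)/(1.52*cos(h)^2 - 2.67*cos(h) + 1.23)^2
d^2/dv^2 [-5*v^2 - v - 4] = -10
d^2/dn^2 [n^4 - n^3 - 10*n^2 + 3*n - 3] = 12*n^2 - 6*n - 20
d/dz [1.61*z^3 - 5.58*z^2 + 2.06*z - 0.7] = 4.83*z^2 - 11.16*z + 2.06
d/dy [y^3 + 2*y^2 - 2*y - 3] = 3*y^2 + 4*y - 2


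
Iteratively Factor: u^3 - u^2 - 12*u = (u - 4)*(u^2 + 3*u) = u*(u - 4)*(u + 3)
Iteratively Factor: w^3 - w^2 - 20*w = (w + 4)*(w^2 - 5*w) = w*(w + 4)*(w - 5)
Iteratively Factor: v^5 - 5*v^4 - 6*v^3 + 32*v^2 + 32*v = (v + 2)*(v^4 - 7*v^3 + 8*v^2 + 16*v) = (v + 1)*(v + 2)*(v^3 - 8*v^2 + 16*v) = (v - 4)*(v + 1)*(v + 2)*(v^2 - 4*v) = (v - 4)^2*(v + 1)*(v + 2)*(v)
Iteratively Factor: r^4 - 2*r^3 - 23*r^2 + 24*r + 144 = (r - 4)*(r^3 + 2*r^2 - 15*r - 36) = (r - 4)*(r + 3)*(r^2 - r - 12) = (r - 4)^2*(r + 3)*(r + 3)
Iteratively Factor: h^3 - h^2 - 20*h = (h - 5)*(h^2 + 4*h) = (h - 5)*(h + 4)*(h)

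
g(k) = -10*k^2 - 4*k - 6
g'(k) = -20*k - 4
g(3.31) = -128.80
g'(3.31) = -70.20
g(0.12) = -6.62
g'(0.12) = -6.40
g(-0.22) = -5.60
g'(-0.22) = 0.40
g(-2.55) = -60.82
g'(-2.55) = 47.00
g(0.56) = -11.38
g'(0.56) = -15.20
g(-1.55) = -23.82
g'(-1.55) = 27.00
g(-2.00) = -38.00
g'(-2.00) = 36.00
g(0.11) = -6.56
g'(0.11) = -6.20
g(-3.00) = -84.00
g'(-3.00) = 56.00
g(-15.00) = -2196.00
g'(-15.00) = 296.00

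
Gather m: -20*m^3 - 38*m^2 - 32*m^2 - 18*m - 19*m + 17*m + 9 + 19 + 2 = -20*m^3 - 70*m^2 - 20*m + 30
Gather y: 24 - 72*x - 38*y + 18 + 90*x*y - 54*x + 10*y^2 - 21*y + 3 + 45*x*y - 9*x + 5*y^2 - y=-135*x + 15*y^2 + y*(135*x - 60) + 45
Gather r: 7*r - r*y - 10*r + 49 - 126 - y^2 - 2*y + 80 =r*(-y - 3) - y^2 - 2*y + 3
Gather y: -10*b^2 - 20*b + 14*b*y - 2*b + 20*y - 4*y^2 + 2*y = -10*b^2 - 22*b - 4*y^2 + y*(14*b + 22)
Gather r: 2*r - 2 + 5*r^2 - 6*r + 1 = 5*r^2 - 4*r - 1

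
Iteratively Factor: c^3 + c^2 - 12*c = (c)*(c^2 + c - 12) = c*(c + 4)*(c - 3)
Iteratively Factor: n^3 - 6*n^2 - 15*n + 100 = (n - 5)*(n^2 - n - 20) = (n - 5)^2*(n + 4)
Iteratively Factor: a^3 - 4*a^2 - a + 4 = (a - 1)*(a^2 - 3*a - 4) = (a - 1)*(a + 1)*(a - 4)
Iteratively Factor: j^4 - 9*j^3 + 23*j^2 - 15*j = (j - 5)*(j^3 - 4*j^2 + 3*j) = (j - 5)*(j - 3)*(j^2 - j) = j*(j - 5)*(j - 3)*(j - 1)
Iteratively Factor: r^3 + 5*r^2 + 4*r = (r)*(r^2 + 5*r + 4) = r*(r + 4)*(r + 1)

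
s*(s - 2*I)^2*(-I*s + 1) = -I*s^4 - 3*s^3 - 4*s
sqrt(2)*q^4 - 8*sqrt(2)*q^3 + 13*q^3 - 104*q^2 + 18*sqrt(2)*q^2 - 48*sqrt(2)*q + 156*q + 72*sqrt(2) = (q - 6)*(q - 2)*(q + 6*sqrt(2))*(sqrt(2)*q + 1)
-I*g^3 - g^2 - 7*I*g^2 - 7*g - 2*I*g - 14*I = (g + 7)*(g - 2*I)*(-I*g + 1)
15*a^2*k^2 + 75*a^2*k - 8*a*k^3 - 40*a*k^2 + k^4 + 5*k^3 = k*(-5*a + k)*(-3*a + k)*(k + 5)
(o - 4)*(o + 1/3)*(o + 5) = o^3 + 4*o^2/3 - 59*o/3 - 20/3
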